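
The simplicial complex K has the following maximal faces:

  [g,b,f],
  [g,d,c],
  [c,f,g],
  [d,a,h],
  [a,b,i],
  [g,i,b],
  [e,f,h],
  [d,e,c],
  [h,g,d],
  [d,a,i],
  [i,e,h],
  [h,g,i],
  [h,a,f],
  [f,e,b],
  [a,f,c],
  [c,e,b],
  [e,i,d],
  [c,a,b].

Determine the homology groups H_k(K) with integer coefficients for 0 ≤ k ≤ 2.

H_0 ≅ Z,  H_1 ≅ Z ⊕ Z/2Z,  H_2 = 0.

Take the total order a < b < c < d < e < f < g < h < i on the vertex set. Then K (dimension 2) consists of the simplices:

  0-simplices (9): a, b, c, d, e, f, g, h, i
  1-simplices (27): ab, ac, ad, af, ah, ai, bc, be, bf, bg, bi, cd, ce, cf, cg, de, dg, dh, di, ef, eh, ei, fg, fh, gh, gi, hi
  2-simplices (18): abc, abi, acf, adh, adi, afh, bce, bef, bfg, bgi, cde, cdg, cfg, dei, dgh, efh, ehi, ghi

giving chain groups C_0 ≅ Z^9, C_1 ≅ Z^27, C_2 ≅ Z^18.

∂_1: C_1 → C_0 maps an edge to its endpoints' difference, ∂[p,q] = q − p.
The resulting 9×27 matrix has rank 8, and its Smith normal form has invariant factors (1,1,1,1,1,1,1,1).

Boundary ∂_2: C_2 → C_1 acts by ∂[p,q,r] = [q,r] − [p,r] + [p,q]. For instance
  ∂acf = cf − af + ac,
  ∂dgh = gh − dh + dg.
The 27×18 boundary matrix has rank 18 and Smith normal form diag(1,1,1,1,1,1,1,1,1,1,1,1,1,1,1,1,1,2).

From H_k ≅ ker(∂_k) / im(∂_{k+1}) we obtain:

  H_0: rank C_0 − rank ∂_1 = 9 − 8 = 1, and the invariant factors of ∂_1 are all 1, so H_0 = Z.
  H_1: rank ker ∂_1 − rank ∂_2 = (27 − 8) − 18 = 1, and ∂_2 has invariant factor 2 > 1, so H_1 = Z ⊕ Z/2Z.
  H_2: rank ker ∂_2 − rank ∂_3 = (18 − 18) − 0 = 0, and there is no ∂_3, so H_2 = 0.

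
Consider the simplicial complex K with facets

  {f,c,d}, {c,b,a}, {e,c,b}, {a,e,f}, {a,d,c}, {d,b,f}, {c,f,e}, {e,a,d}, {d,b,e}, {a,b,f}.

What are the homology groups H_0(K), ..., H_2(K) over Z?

H_0 = Z,  H_1 = Z/2Z,  H_2 = 0.

Order the vertices as a < b < c < d < e < f. Listing each simplex with vertices in this order, K has dimension 2 with simplices:

  0-simplices (6): a, b, c, d, e, f
  1-simplices (15): ab, ac, ad, ae, af, bc, bd, be, bf, cd, ce, cf, de, df, ef
  2-simplices (10): abc, abf, acd, ade, aef, bce, bde, bdf, cdf, cef

Hence C_0 ≅ Z^6, C_1 ≅ Z^15, C_2 ≅ Z^10.

Boundary ∂_1: C_1 → C_0 is given by ∂[p,q] = [q] − [p]. For instance
  ∂ef = f − e.
The 6×15 boundary matrix has rank 5 and Smith normal form diag(1,1,1,1,1).

∂_2: C_2 → C_1 acts by ∂[p,q,r] = [q,r] − [p,r] + [p,q]. For instance
  ∂cef = ef − cf + ce,
  ∂bdf = df − bf + bd.
This gives a 15×10 integer matrix of rank 10; reducing to Smith normal form yields diagonal entries (1,1,1,1,1,1,1,1,1,2).

Computing H_k = (kernel of ∂_k) / (image of ∂_{k+1}):

  H_0: rank C_0 − rank ∂_1 = 6 − 5 = 1, and the invariant factors of ∂_1 are all 1, so H_0 ≅ Z.
  H_1: rank ker ∂_1 − rank ∂_2 = (15 − 5) − 10 = 0, and ∂_2 has invariant factor 2 > 1, so H_1 ≅ Z/2Z.
  H_2: rank ker ∂_2 − rank ∂_3 = (10 − 10) − 0 = 0, and there is no ∂_3, so H_2 ≅ 0.

As a check, the Euler characteristic is 6 − 15 + 10 = 1, which agrees with 1 − 0 + 0 = 1.
(K is a triangulation of the real projective plane RP^2.)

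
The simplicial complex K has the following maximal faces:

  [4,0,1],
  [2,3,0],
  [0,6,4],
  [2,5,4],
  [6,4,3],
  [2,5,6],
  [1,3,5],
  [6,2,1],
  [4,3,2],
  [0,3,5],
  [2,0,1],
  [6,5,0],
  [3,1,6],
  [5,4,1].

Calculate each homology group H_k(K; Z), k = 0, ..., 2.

We work with the vertex ordering 0 < 1 < 2 < 3 < 4 < 5 < 6. The simplices of K, each written with vertices in increasing order, are:

  0-simplices (7): [0], [1], [2], [3], [4], [5], [6]
  1-simplices (21): [0,1], [0,2], [0,3], [0,4], [0,5], [0,6], [1,2], [1,3], [1,4], [1,5], [1,6], [2,3], [2,4], [2,5], [2,6], [3,4], [3,5], [3,6], [4,5], [4,6], [5,6]
  2-simplices (14): [0,1,2], [0,1,4], [0,2,3], [0,3,5], [0,4,6], [0,5,6], [1,2,6], [1,3,5], [1,3,6], [1,4,5], [2,3,4], [2,4,5], [2,5,6], [3,4,6]

giving chain groups C_0 ≅ Z^7, C_1 ≅ Z^21, C_2 ≅ Z^14.

∂_1: C_1 → C_0 sends each edge [p,q] (with p < q) to q − p. For instance
  ∂[2,3] = [3] − [2].
The resulting 7×21 matrix has rank 6, and its Smith normal form has invariant factors (1,1,1,1,1,1).

∂_2: C_2 → C_1 acts by ∂[p,q,r] = [q,r] − [p,r] + [p,q]. For instance
  ∂[0,2,3] = [2,3] − [0,3] + [0,2],
  ∂[1,4,5] = [4,5] − [1,5] + [1,4].
The resulting 21×14 matrix has rank 13, and its Smith normal form has invariant factors (1,1,1,1,1,1,1,1,1,1,1,1,1).

Computing H_k = (kernel of ∂_k) / (image of ∂_{k+1}):

  H_0: rank C_0 − rank ∂_1 = 7 − 6 = 1, and the invariant factors of ∂_1 are all 1, so H_0 = Z.
  H_1: rank ker ∂_1 − rank ∂_2 = (21 − 6) − 13 = 2, and the invariant factors of ∂_2 are all 1, so H_1 = Z^2.
  H_2: rank ker ∂_2 − rank ∂_3 = (14 − 13) − 0 = 1, and there is no ∂_3, so H_2 = Z.

(K is a triangulation of the torus T^2.)

H_0 ≅ Z,  H_1 ≅ Z^2,  H_2 ≅ Z.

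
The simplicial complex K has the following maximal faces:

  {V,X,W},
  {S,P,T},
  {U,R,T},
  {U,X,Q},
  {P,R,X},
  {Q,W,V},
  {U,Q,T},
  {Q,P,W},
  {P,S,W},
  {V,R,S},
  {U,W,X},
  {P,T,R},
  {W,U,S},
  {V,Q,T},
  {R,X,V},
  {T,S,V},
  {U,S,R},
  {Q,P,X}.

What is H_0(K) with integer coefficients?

H_0 ≅ Z.

We work with the vertex ordering P < Q < R < S < T < U < V < W < X. The simplices of K, each written with vertices in increasing order, are:

  0-simplices (9): P, Q, R, S, T, U, V, W, X
  1-simplices (27): PQ, PR, PS, PT, PW, PX, QT, QU, QV, QW, QX, RS, RT, RU, RV, RX, ST, SU, SV, SW, TU, TV, UW, UX, VW, VX, WX
  2-simplices (18): PQW, PQX, PRT, PRX, PST, PSW, QTU, QTV, QUX, QVW, RSU, RSV, RTU, RVX, STV, SUW, UWX, VWX

so the chain groups are C_0 ≅ Z^9, C_1 ≅ Z^27, C_2 ≅ Z^18.

The boundary map ∂_1: C_1 → C_0 maps an edge to its endpoints' difference, ∂[p,q] = q − p. For instance
  ∂TV = V − T.
As a 9×27 matrix over Z this has rank 8, with invariant factors (1,1,1,1,1,1,1,1).

∂_2: C_2 → C_1 sends each 2-simplex [p,q,r] to [q,r] − [p,r] + [p,q]. For instance
  ∂PQW = QW − PW + PQ,
  ∂VWX = WX − VX + VW.
The resulting 27×18 matrix has rank 18, and its Smith normal form has invariant factors (1,1,1,1,1,1,1,1,1,1,1,1,1,1,1,1,1,2).

Reading off H_k = ker ∂_k / im ∂_{k+1}:

  H_0: rank C_0 − rank ∂_1 = 9 − 8 = 1, and the invariant factors of ∂_1 are all 1, so H_0 ≅ Z.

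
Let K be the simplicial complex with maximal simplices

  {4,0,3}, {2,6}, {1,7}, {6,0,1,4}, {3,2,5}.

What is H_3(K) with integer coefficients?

We work with the vertex ordering 0 < 1 < 2 < 3 < 4 < 5 < 6 < 7. The simplices of K, each written with vertices in increasing order, are:

  0-simplices (8): [0], [1], [2], [3], [4], [5], [6], [7]
  1-simplices (13): [0,1], [0,3], [0,4], [0,6], [1,4], [1,6], [1,7], [2,3], [2,5], [2,6], [3,4], [3,5], [4,6]
  2-simplices (6): [0,1,4], [0,1,6], [0,3,4], [0,4,6], [1,4,6], [2,3,5]
  3-simplices (1): [0,1,4,6]

so the chain groups are C_0 ≅ Z^8, C_1 ≅ Z^13, C_2 ≅ Z^6, C_3 ≅ Z^1.

The boundary map ∂_1: C_1 → C_0 sends each edge [p,q] (with p < q) to q − p. For instance
  ∂[0,1] = [1] − [0].
The resulting 8×13 matrix has rank 7, and its Smith normal form has invariant factors (1,1,1,1,1,1,1).

The boundary map ∂_2: C_2 → C_1 maps a triangle to the signed sum of its edges. For instance
  ∂[0,3,4] = [3,4] − [0,4] + [0,3],
  ∂[2,3,5] = [3,5] − [2,5] + [2,3].
The resulting 13×6 matrix has rank 5, and its Smith normal form has invariant factors (1,1,1,1,1).

Boundary ∂_3: C_3 → C_2 sends each 3-simplex σ to the alternating sum Σ_i (−1)^i (σ with its i-th vertex removed). For instance
  ∂[0,1,4,6] = [1,4,6] − [0,4,6] + [0,1,6] − [0,1,4].
As a 6×1 matrix over Z this has rank 1, with invariant factors (1).

Computing H_k = (kernel of ∂_k) / (image of ∂_{k+1}):

  H_3: rank ker ∂_3 − rank ∂_4 = (1 − 1) − 0 = 0, and there is no ∂_4, so H_3 ≅ 0.

H_3 ≅ 0.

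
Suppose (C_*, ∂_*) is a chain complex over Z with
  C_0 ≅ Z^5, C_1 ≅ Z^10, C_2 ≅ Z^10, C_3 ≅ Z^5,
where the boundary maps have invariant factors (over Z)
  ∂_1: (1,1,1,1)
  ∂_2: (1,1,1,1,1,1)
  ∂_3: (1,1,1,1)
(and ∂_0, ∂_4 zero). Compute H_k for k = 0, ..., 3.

H_0 = Z,  H_1 = 0,  H_2 = 0,  H_3 = Z.

H_0: b_0 = 5 − 0 − 4 = 1; torsion from ∂_1 factors > 1: none. So H_0 = Z.
H_1: b_1 = 10 − 4 − 6 = 0; torsion from ∂_2 factors > 1: none. So H_1 = 0.
H_2: b_2 = 10 − 6 − 4 = 0; torsion from ∂_3 factors > 1: none. So H_2 = 0.
H_3: b_3 = 5 − 4 − 0 = 1; torsion from ∂_4 factors > 1: none. So H_3 = Z.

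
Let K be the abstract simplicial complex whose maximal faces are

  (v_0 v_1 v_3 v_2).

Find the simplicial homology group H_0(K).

Fix the vertex order v_0 < v_1 < v_2 < v_3 and write every simplex with vertices in increasing order. Then dim K = 3 and the simplices of K are:

  0-simplices (4): [v_0], [v_1], [v_2], [v_3]
  1-simplices (6): [v_0,v_1], [v_0,v_2], [v_0,v_3], [v_1,v_2], [v_1,v_3], [v_2,v_3]
  2-simplices (4): [v_0,v_1,v_2], [v_0,v_1,v_3], [v_0,v_2,v_3], [v_1,v_2,v_3]
  3-simplices (1): [v_0,v_1,v_2,v_3]

giving chain groups C_0 ≅ Z^4, C_1 ≅ Z^6, C_2 ≅ Z^4, C_3 ≅ Z^1.

∂_1: C_1 → C_0 is given by ∂[p,q] = [q] − [p].
The resulting 4×6 matrix has rank 3, and its Smith normal form has invariant factors (1,1,1).

Boundary ∂_2: C_2 → C_1 acts by ∂[p,q,r] = [q,r] − [p,r] + [p,q]. For instance
  ∂[v_0,v_1,v_2] = [v_1,v_2] − [v_0,v_2] + [v_0,v_1],
  ∂[v_0,v_2,v_3] = [v_2,v_3] − [v_0,v_3] + [v_0,v_2].
As a 6×4 matrix over Z this has rank 3, with invariant factors (1,1,1).

∂_3: C_3 → C_2 sends each 3-simplex σ to the alternating sum Σ_i (−1)^i (σ with its i-th vertex removed). For instance
  ∂[v_0,v_1,v_2,v_3] = [v_1,v_2,v_3] − [v_0,v_2,v_3] + [v_0,v_1,v_3] − [v_0,v_1,v_2].
This gives a 4×1 integer matrix of rank 1; reducing to Smith normal form yields diagonal entries (1).

Reading off H_k = ker ∂_k / im ∂_{k+1}:

  H_0: rank C_0 − rank ∂_1 = 4 − 3 = 1, and the invariant factors of ∂_1 are all 1, so H_0 = Z.

H_0 = Z.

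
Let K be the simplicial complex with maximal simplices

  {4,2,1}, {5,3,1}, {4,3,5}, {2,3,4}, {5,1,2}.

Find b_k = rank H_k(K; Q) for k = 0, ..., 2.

K has 5 vertices, 10 edges, 5 triangles.
rank ∂_0 = 0, rank ∂_1 = 4 ⇒ b_0 = 5 − 0 − 4 = 1; all invariant factors of ∂_1 are 1 so no torsion. So H_0 ≅ Z.
rank ∂_1 = 4, rank ∂_2 = 5 ⇒ b_1 = 10 − 4 − 5 = 1; all invariant factors of ∂_2 are 1 so no torsion. So H_1 ≅ Z.
rank ∂_2 = 5, rank ∂_3 = 0 ⇒ b_2 = 5 − 5 − 0 = 0. So H_2 ≅ 0.

b_0 = 1, b_1 = 1, b_2 = 0.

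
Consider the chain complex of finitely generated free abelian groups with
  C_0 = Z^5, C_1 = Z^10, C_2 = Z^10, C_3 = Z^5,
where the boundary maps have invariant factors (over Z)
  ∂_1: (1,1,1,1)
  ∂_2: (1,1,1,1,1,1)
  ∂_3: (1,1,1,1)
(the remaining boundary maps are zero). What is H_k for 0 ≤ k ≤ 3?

H_0 = Z,  H_1 = 0,  H_2 = 0,  H_3 = Z.

H_0: b_0 = 5 − 0 − 4 = 1; torsion from ∂_1 factors > 1: none. So H_0 = Z.
H_1: b_1 = 10 − 4 − 6 = 0; torsion from ∂_2 factors > 1: none. So H_1 = 0.
H_2: b_2 = 10 − 6 − 4 = 0; torsion from ∂_3 factors > 1: none. So H_2 = 0.
H_3: b_3 = 5 − 4 − 0 = 1; torsion from ∂_4 factors > 1: none. So H_3 = Z.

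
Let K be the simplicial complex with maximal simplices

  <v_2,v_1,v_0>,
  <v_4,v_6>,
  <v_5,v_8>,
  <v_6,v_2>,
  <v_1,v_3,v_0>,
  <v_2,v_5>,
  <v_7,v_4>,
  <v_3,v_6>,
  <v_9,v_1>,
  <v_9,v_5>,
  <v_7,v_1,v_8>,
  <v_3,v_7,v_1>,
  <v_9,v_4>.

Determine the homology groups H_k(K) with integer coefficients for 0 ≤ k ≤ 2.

Fix the vertex order v_0 < v_1 < v_2 < v_3 < v_4 < v_5 < v_6 < v_7 < v_8 < v_9 and write every simplex with vertices in increasing order. Then dim K = 2 and the simplices of K are:

  0-simplices (10): [v_0], [v_1], [v_2], [v_3], [v_4], [v_5], [v_6], [v_7], [v_8], [v_9]
  1-simplices (18): (18 of them)
  2-simplices (4): [v_0,v_1,v_2], [v_0,v_1,v_3], [v_1,v_3,v_7], [v_1,v_7,v_8]

so the chain groups are C_0 ≅ Z^10, C_1 ≅ Z^18, C_2 ≅ Z^4.

∂_1: C_1 → C_0 maps an edge to its endpoints' difference, ∂[p,q] = q − p.
The 10×18 boundary matrix has rank 9 and Smith normal form diag(1,1,1,1,1,1,1,1,1).

Boundary ∂_2: C_2 → C_1 acts by ∂[p,q,r] = [q,r] − [p,r] + [p,q]. For instance
  ∂[v_0,v_1,v_3] = [v_1,v_3] − [v_0,v_3] + [v_0,v_1],
  ∂[v_1,v_3,v_7] = [v_3,v_7] − [v_1,v_7] + [v_1,v_3].
As a 18×4 matrix over Z this has rank 4, with invariant factors (1,1,1,1).

Now H_k = ker ∂_k / im ∂_{k+1}, so:

  H_0: rank C_0 − rank ∂_1 = 10 − 9 = 1, and the invariant factors of ∂_1 are all 1, so H_0 = Z.
  H_1: rank ker ∂_1 − rank ∂_2 = (18 − 9) − 4 = 5, and the invariant factors of ∂_2 are all 1, so H_1 = Z^5.
  H_2: rank ker ∂_2 − rank ∂_3 = (4 − 4) − 0 = 0, and there is no ∂_3, so H_2 = 0.

As a check, the Euler characteristic is 10 − 18 + 4 = -4, which agrees with 1 − 5 + 0 = -4.

H_0 ≅ Z,  H_1 ≅ Z^5,  H_2 = 0.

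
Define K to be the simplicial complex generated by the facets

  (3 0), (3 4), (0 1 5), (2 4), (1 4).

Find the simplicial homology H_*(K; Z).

H_0 ≅ Z,  H_1 ≅ Z,  H_2 = 0.

We work with the vertex ordering 0 < 1 < 2 < 3 < 4 < 5. The simplices of K, each written with vertices in increasing order, are:

  0-simplices (6): [0], [1], [2], [3], [4], [5]
  1-simplices (7): [0,1], [0,3], [0,5], [1,4], [1,5], [2,4], [3,4]
  2-simplices (1): [0,1,5]

Hence C_0 ≅ Z^6, C_1 ≅ Z^7, C_2 ≅ Z^1.

∂_1: C_1 → C_0 is given by ∂[p,q] = [q] − [p].
This gives a 6×7 integer matrix of rank 5; reducing to Smith normal form yields diagonal entries (1,1,1,1,1).

∂_2: C_2 → C_1 sends each 2-simplex [p,q,r] to [q,r] − [p,r] + [p,q]. For instance
  ∂[0,1,5] = [1,5] − [0,5] + [0,1].
As a 7×1 matrix over Z this has rank 1, with invariant factors (1).

Computing H_k = (kernel of ∂_k) / (image of ∂_{k+1}):

  H_0: rank C_0 − rank ∂_1 = 6 − 5 = 1, and the invariant factors of ∂_1 are all 1, so H_0 = Z.
  H_1: rank ker ∂_1 − rank ∂_2 = (7 − 5) − 1 = 1, and the invariant factors of ∂_2 are all 1, so H_1 = Z.
  H_2: rank ker ∂_2 − rank ∂_3 = (1 − 1) − 0 = 0, and there is no ∂_3, so H_2 = 0.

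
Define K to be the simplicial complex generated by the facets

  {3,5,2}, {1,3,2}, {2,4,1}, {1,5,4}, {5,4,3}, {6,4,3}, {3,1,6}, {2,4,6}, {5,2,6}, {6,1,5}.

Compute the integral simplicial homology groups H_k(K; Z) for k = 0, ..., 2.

K has 6 vertices, 15 edges, 10 triangles.
rank ∂_0 = 0, rank ∂_1 = 5 ⇒ b_0 = 6 − 0 − 5 = 1; all invariant factors of ∂_1 are 1 so no torsion. So H_0 ≅ Z.
rank ∂_1 = 5, rank ∂_2 = 10 ⇒ b_1 = 15 − 5 − 10 = 0; ∂_2 has invariant factor(s) [2] giving torsion. So H_1 ≅ Z/2.
rank ∂_2 = 10, rank ∂_3 = 0 ⇒ b_2 = 10 − 10 − 0 = 0. So H_2 ≅ 0.

H_0 ≅ Z,  H_1 ≅ Z/2,  H_2 = 0.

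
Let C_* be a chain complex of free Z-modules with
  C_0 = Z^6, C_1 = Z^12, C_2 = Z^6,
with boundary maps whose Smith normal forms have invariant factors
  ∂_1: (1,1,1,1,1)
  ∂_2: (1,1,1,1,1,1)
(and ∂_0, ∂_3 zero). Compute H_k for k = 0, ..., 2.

H_0 ≅ Z,  H_1 ≅ Z,  H_2 = 0.

H_0: b_0 = 6 − 0 − 5 = 1; torsion from ∂_1 factors > 1: none. So H_0 ≅ Z.
H_1: b_1 = 12 − 5 − 6 = 1; torsion from ∂_2 factors > 1: none. So H_1 ≅ Z.
H_2: b_2 = 6 − 6 − 0 = 0; torsion from ∂_3 factors > 1: none. So H_2 ≅ 0.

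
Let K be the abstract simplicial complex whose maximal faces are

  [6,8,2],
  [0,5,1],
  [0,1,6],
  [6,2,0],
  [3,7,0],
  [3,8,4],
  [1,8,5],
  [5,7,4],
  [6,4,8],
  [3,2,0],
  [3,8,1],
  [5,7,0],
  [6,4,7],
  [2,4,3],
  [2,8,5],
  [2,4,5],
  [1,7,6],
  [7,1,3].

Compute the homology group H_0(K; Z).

Order the vertices as 0 < 1 < 2 < 3 < 4 < 5 < 6 < 7 < 8. Listing each simplex with vertices in this order, K has dimension 2 with simplices:

  0-simplices (9): [0], [1], [2], [3], [4], [5], [6], [7], [8]
  1-simplices (27): (27 of them)
  2-simplices (18): [0,1,5], [0,1,6], [0,2,3], [0,2,6], [0,3,7], [0,5,7], [1,3,7], [1,3,8], [1,5,8], [1,6,7], [2,3,4], [2,4,5], [2,5,8], [2,6,8], [3,4,8], [4,5,7], [4,6,7], [4,6,8]

so the chain groups are C_0 ≅ Z^9, C_1 ≅ Z^27, C_2 ≅ Z^18.

Boundary ∂_1: C_1 → C_0 is given by ∂[p,q] = [q] − [p].
This gives a 9×27 integer matrix of rank 8; reducing to Smith normal form yields diagonal entries (1,1,1,1,1,1,1,1).

∂_2: C_2 → C_1 acts by ∂[p,q,r] = [q,r] − [p,r] + [p,q]. For instance
  ∂[2,5,8] = [5,8] − [2,8] + [2,5],
  ∂[0,1,6] = [1,6] − [0,6] + [0,1].
The 27×18 boundary matrix has rank 18 and Smith normal form diag(1,1,1,1,1,1,1,1,1,1,1,1,1,1,1,1,1,2).

Computing H_k = (kernel of ∂_k) / (image of ∂_{k+1}):

  H_0: rank C_0 − rank ∂_1 = 9 − 8 = 1, and the invariant factors of ∂_1 are all 1, so H_0 ≅ Z.

H_0 ≅ Z.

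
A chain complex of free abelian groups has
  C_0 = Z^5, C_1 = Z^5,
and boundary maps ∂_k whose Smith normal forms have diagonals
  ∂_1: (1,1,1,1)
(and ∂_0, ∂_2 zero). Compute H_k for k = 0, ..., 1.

H_0: b_0 = 5 − 0 − 4 = 1; torsion from ∂_1 factors > 1: none. So H_0 = Z.
H_1: b_1 = 5 − 4 − 0 = 1; torsion from ∂_2 factors > 1: none. So H_1 = Z.

H_0 = Z,  H_1 = Z.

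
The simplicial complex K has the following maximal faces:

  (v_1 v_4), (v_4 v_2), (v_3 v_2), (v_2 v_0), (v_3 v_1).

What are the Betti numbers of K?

b_0 = 1, b_1 = 1.

Order the vertices as v_0 < v_1 < v_2 < v_3 < v_4. Listing each simplex with vertices in this order, K has dimension 1 with simplices:

  0-simplices (5): [v_0], [v_1], [v_2], [v_3], [v_4]
  1-simplices (5): [v_0,v_2], [v_1,v_3], [v_1,v_4], [v_2,v_3], [v_2,v_4]

so the chain groups are C_0 ≅ Z^5, C_1 ≅ Z^5.

∂_1: C_1 → C_0 maps an edge to its endpoints' difference, ∂[p,q] = q − p.
As a 5×5 matrix over Z this has rank 4, with invariant factors (1,1,1,1).

From H_k ≅ ker(∂_k) / im(∂_{k+1}) we obtain:

  H_0: rank C_0 − rank ∂_1 = 5 − 4 = 1, and the invariant factors of ∂_1 are all 1, so H_0 = Z.
  H_1: rank ker ∂_1 − rank ∂_2 = (5 − 4) − 0 = 1, and there is no ∂_2, so H_1 = Z.

Hence the Betti numbers are b_0 = 1, b_1 = 1.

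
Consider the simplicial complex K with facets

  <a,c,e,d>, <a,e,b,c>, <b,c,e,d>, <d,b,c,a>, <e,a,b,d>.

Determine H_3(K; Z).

H_3 = Z.

Fix the vertex order a < b < c < d < e and write every simplex with vertices in increasing order. Then dim K = 3 and the simplices of K are:

  0-simplices (5): a, b, c, d, e
  1-simplices (10): ab, ac, ad, ae, bc, bd, be, cd, ce, de
  2-simplices (10): abc, abd, abe, acd, ace, ade, bcd, bce, bde, cde
  3-simplices (5): abcd, abce, abde, acde, bcde

giving chain groups C_0 ≅ Z^5, C_1 ≅ Z^10, C_2 ≅ Z^10, C_3 ≅ Z^5.

∂_1: C_1 → C_0 maps an edge to its endpoints' difference, ∂[p,q] = q − p.
As a 5×10 matrix over Z this has rank 4, with invariant factors (1,1,1,1).

The boundary map ∂_2: C_2 → C_1 maps a triangle to the signed sum of its edges. For instance
  ∂ade = de − ae + ad,
  ∂abe = be − ae + ab.
This gives a 10×10 integer matrix of rank 6; reducing to Smith normal form yields diagonal entries (1,1,1,1,1,1).

Boundary ∂_3: C_3 → C_2 sends each 3-simplex σ to the alternating sum Σ_i (−1)^i (σ with its i-th vertex removed). For instance
  ∂acde = cde − ade + ace − acd,
  ∂abce = bce − ace + abe − abc.
As a 10×5 matrix over Z this has rank 4, with invariant factors (1,1,1,1).

Reading off H_k = ker ∂_k / im ∂_{k+1}:

  H_3: rank ker ∂_3 − rank ∂_4 = (5 − 4) − 0 = 1, and there is no ∂_4, so H_3 = Z.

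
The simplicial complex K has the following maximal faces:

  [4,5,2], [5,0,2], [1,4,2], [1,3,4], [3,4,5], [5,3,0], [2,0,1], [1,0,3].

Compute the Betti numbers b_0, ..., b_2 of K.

Fix the vertex order 0 < 1 < 2 < 3 < 4 < 5 and write every simplex with vertices in increasing order. Then dim K = 2 and the simplices of K are:

  0-simplices (6): [0], [1], [2], [3], [4], [5]
  1-simplices (12): [0,1], [0,2], [0,3], [0,5], [1,2], [1,3], [1,4], [2,4], [2,5], [3,4], [3,5], [4,5]
  2-simplices (8): [0,1,2], [0,1,3], [0,2,5], [0,3,5], [1,2,4], [1,3,4], [2,4,5], [3,4,5]

giving chain groups C_0 ≅ Z^6, C_1 ≅ Z^12, C_2 ≅ Z^8.

The boundary map ∂_1: C_1 → C_0 sends each edge [p,q] (with p < q) to q − p.
This gives a 6×12 integer matrix of rank 5; reducing to Smith normal form yields diagonal entries (1,1,1,1,1).

The boundary map ∂_2: C_2 → C_1 acts by ∂[p,q,r] = [q,r] − [p,r] + [p,q]. For instance
  ∂[0,2,5] = [2,5] − [0,5] + [0,2],
  ∂[1,2,4] = [2,4] − [1,4] + [1,2].
This gives a 12×8 integer matrix of rank 7; reducing to Smith normal form yields diagonal entries (1,1,1,1,1,1,1).

From H_k ≅ ker(∂_k) / im(∂_{k+1}) we obtain:

  H_0: rank C_0 − rank ∂_1 = 6 − 5 = 1, and the invariant factors of ∂_1 are all 1, so H_0 = Z.
  H_1: rank ker ∂_1 − rank ∂_2 = (12 − 5) − 7 = 0, and the invariant factors of ∂_2 are all 1, so H_1 = 0.
  H_2: rank ker ∂_2 − rank ∂_3 = (8 − 7) − 0 = 1, and there is no ∂_3, so H_2 = Z.

As a check, the Euler characteristic is 6 − 12 + 8 = 2, which agrees with 1 − 0 + 1 = 2.

Hence the Betti numbers are b_0 = 1, b_1 = 0, b_2 = 1.

b_0 = 1, b_1 = 0, b_2 = 1.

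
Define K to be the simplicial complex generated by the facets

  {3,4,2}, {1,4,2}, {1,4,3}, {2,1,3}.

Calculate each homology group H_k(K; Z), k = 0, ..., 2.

Take the total order 1 < 2 < 3 < 4 on the vertex set. Then K (dimension 2) consists of the simplices:

  0-simplices (4): [1], [2], [3], [4]
  1-simplices (6): [1,2], [1,3], [1,4], [2,3], [2,4], [3,4]
  2-simplices (4): [1,2,3], [1,2,4], [1,3,4], [2,3,4]

Hence C_0 ≅ Z^4, C_1 ≅ Z^6, C_2 ≅ Z^4.

The boundary map ∂_1: C_1 → C_0 sends each edge [p,q] (with p < q) to q − p.
As a 4×6 matrix over Z this has rank 3, with invariant factors (1,1,1).

∂_2: C_2 → C_1 sends each 2-simplex [p,q,r] to [q,r] − [p,r] + [p,q]. For instance
  ∂[2,3,4] = [3,4] − [2,4] + [2,3],
  ∂[1,2,3] = [2,3] − [1,3] + [1,2].
As a 6×4 matrix over Z this has rank 3, with invariant factors (1,1,1).

Reading off H_k = ker ∂_k / im ∂_{k+1}:

  H_0: rank C_0 − rank ∂_1 = 4 − 3 = 1, and the invariant factors of ∂_1 are all 1, so H_0 = Z.
  H_1: rank ker ∂_1 − rank ∂_2 = (6 − 3) − 3 = 0, and the invariant factors of ∂_2 are all 1, so H_1 = 0.
  H_2: rank ker ∂_2 − rank ∂_3 = (4 − 3) − 0 = 1, and there is no ∂_3, so H_2 = Z.

As a check, the Euler characteristic is 4 − 6 + 4 = 2, which agrees with 1 − 0 + 1 = 2.

H_0 ≅ Z,  H_1 = 0,  H_2 ≅ Z.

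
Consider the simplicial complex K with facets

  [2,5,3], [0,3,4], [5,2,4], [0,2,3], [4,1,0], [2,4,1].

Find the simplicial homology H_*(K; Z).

K has 6 vertices, 12 edges, 6 triangles.
rank ∂_0 = 0, rank ∂_1 = 5 ⇒ b_0 = 6 − 0 − 5 = 1; all invariant factors of ∂_1 are 1 so no torsion. So H_0 = Z.
rank ∂_1 = 5, rank ∂_2 = 6 ⇒ b_1 = 12 − 5 − 6 = 1; all invariant factors of ∂_2 are 1 so no torsion. So H_1 = Z.
rank ∂_2 = 6, rank ∂_3 = 0 ⇒ b_2 = 6 − 6 − 0 = 0. So H_2 = 0.

H_0 ≅ Z,  H_1 ≅ Z,  H_2 = 0.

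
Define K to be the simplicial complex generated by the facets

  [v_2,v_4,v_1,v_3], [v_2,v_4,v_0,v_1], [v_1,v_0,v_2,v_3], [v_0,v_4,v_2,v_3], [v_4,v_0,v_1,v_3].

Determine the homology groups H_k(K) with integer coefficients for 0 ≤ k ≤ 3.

We work with the vertex ordering v_0 < v_1 < v_2 < v_3 < v_4. The simplices of K, each written with vertices in increasing order, are:

  0-simplices (5): [v_0], [v_1], [v_2], [v_3], [v_4]
  1-simplices (10): [v_0,v_1], [v_0,v_2], [v_0,v_3], [v_0,v_4], [v_1,v_2], [v_1,v_3], [v_1,v_4], [v_2,v_3], [v_2,v_4], [v_3,v_4]
  2-simplices (10): [v_0,v_1,v_2], [v_0,v_1,v_3], [v_0,v_1,v_4], [v_0,v_2,v_3], [v_0,v_2,v_4], [v_0,v_3,v_4], [v_1,v_2,v_3], [v_1,v_2,v_4], [v_1,v_3,v_4], [v_2,v_3,v_4]
  3-simplices (5): [v_0,v_1,v_2,v_3], [v_0,v_1,v_2,v_4], [v_0,v_1,v_3,v_4], [v_0,v_2,v_3,v_4], [v_1,v_2,v_3,v_4]

giving chain groups C_0 ≅ Z^5, C_1 ≅ Z^10, C_2 ≅ Z^10, C_3 ≅ Z^5.

∂_1: C_1 → C_0 is given by ∂[p,q] = [q] − [p].
The 5×10 boundary matrix has rank 4 and Smith normal form diag(1,1,1,1).

∂_2: C_2 → C_1 sends each 2-simplex [p,q,r] to [q,r] − [p,r] + [p,q]. For instance
  ∂[v_0,v_2,v_3] = [v_2,v_3] − [v_0,v_3] + [v_0,v_2],
  ∂[v_2,v_3,v_4] = [v_3,v_4] − [v_2,v_4] + [v_2,v_3].
This gives a 10×10 integer matrix of rank 6; reducing to Smith normal form yields diagonal entries (1,1,1,1,1,1).

The boundary map ∂_3: C_3 → C_2 sends each 3-simplex σ to the alternating sum Σ_i (−1)^i (σ with its i-th vertex removed). For instance
  ∂[v_0,v_1,v_3,v_4] = [v_1,v_3,v_4] − [v_0,v_3,v_4] + [v_0,v_1,v_4] − [v_0,v_1,v_3],
  ∂[v_1,v_2,v_3,v_4] = [v_2,v_3,v_4] − [v_1,v_3,v_4] + [v_1,v_2,v_4] − [v_1,v_2,v_3].
The 10×5 boundary matrix has rank 4 and Smith normal form diag(1,1,1,1).

From H_k ≅ ker(∂_k) / im(∂_{k+1}) we obtain:

  H_0: rank C_0 − rank ∂_1 = 5 − 4 = 1, and the invariant factors of ∂_1 are all 1, so H_0 = Z.
  H_1: rank ker ∂_1 − rank ∂_2 = (10 − 4) − 6 = 0, and the invariant factors of ∂_2 are all 1, so H_1 = 0.
  H_2: rank ker ∂_2 − rank ∂_3 = (10 − 6) − 4 = 0, and the invariant factors of ∂_3 are all 1, so H_2 = 0.
  H_3: rank ker ∂_3 − rank ∂_4 = (5 − 4) − 0 = 1, and there is no ∂_4, so H_3 = Z.

H_0 ≅ Z,  H_1 = 0,  H_2 = 0,  H_3 ≅ Z.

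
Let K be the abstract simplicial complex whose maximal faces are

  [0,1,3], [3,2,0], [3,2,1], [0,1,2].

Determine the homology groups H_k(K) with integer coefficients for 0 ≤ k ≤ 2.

Order the vertices as 0 < 1 < 2 < 3. Listing each simplex with vertices in this order, K has dimension 2 with simplices:

  0-simplices (4): [0], [1], [2], [3]
  1-simplices (6): [0,1], [0,2], [0,3], [1,2], [1,3], [2,3]
  2-simplices (4): [0,1,2], [0,1,3], [0,2,3], [1,2,3]

so the chain groups are C_0 ≅ Z^4, C_1 ≅ Z^6, C_2 ≅ Z^4.

∂_1: C_1 → C_0 sends each edge [p,q] (with p < q) to q − p. For instance
  ∂[1,2] = [2] − [1].
This gives a 4×6 integer matrix of rank 3; reducing to Smith normal form yields diagonal entries (1,1,1).

∂_2: C_2 → C_1 sends each 2-simplex [p,q,r] to [q,r] − [p,r] + [p,q]. For instance
  ∂[0,1,2] = [1,2] − [0,2] + [0,1],
  ∂[0,2,3] = [2,3] − [0,3] + [0,2].
This gives a 6×4 integer matrix of rank 3; reducing to Smith normal form yields diagonal entries (1,1,1).

Reading off H_k = ker ∂_k / im ∂_{k+1}:

  H_0: rank C_0 − rank ∂_1 = 4 − 3 = 1, and the invariant factors of ∂_1 are all 1, so H_0 ≅ Z.
  H_1: rank ker ∂_1 − rank ∂_2 = (6 − 3) − 3 = 0, and the invariant factors of ∂_2 are all 1, so H_1 ≅ 0.
  H_2: rank ker ∂_2 − rank ∂_3 = (4 − 3) − 0 = 1, and there is no ∂_3, so H_2 ≅ Z.

H_0 = Z,  H_1 = 0,  H_2 = Z.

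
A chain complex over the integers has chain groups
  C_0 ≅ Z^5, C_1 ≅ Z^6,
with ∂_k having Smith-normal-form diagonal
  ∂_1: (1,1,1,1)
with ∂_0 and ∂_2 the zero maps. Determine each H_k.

H_0 = Z,  H_1 = Z^2.

H_0: b_0 = 5 − 0 − 4 = 1; torsion from ∂_1 factors > 1: none. So H_0 = Z.
H_1: b_1 = 6 − 4 − 0 = 2; torsion from ∂_2 factors > 1: none. So H_1 = Z^2.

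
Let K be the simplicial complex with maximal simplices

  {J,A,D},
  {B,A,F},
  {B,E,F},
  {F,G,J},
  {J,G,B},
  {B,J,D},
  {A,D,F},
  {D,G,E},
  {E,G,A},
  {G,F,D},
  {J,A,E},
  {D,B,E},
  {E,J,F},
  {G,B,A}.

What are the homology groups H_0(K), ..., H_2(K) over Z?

We work with the vertex ordering A < B < D < E < F < G < J. The simplices of K, each written with vertices in increasing order, are:

  0-simplices (7): A, B, D, E, F, G, J
  1-simplices (21): AB, AD, AE, AF, AG, AJ, BD, BE, BF, BG, BJ, DE, DF, DG, DJ, EF, EG, EJ, FG, FJ, GJ
  2-simplices (14): ABF, ABG, ADF, ADJ, AEG, AEJ, BDE, BDJ, BEF, BGJ, DEG, DFG, EFJ, FGJ

Hence C_0 ≅ Z^7, C_1 ≅ Z^21, C_2 ≅ Z^14.

The boundary map ∂_1: C_1 → C_0 is given by ∂[p,q] = [q] − [p]. For instance
  ∂BJ = J − B.
This gives a 7×21 integer matrix of rank 6; reducing to Smith normal form yields diagonal entries (1,1,1,1,1,1).

Boundary ∂_2: C_2 → C_1 maps a triangle to the signed sum of its edges. For instance
  ∂ADF = DF − AF + AD,
  ∂ABG = BG − AG + AB.
This gives a 21×14 integer matrix of rank 13; reducing to Smith normal form yields diagonal entries (1,1,1,1,1,1,1,1,1,1,1,1,1).

Computing H_k = (kernel of ∂_k) / (image of ∂_{k+1}):

  H_0: rank C_0 − rank ∂_1 = 7 − 6 = 1, and the invariant factors of ∂_1 are all 1, so H_0 = Z.
  H_1: rank ker ∂_1 − rank ∂_2 = (21 − 6) − 13 = 2, and the invariant factors of ∂_2 are all 1, so H_1 = Z^2.
  H_2: rank ker ∂_2 − rank ∂_3 = (14 − 13) − 0 = 1, and there is no ∂_3, so H_2 = Z.

(K is a triangulation of the torus T^2.)

H_0 ≅ Z,  H_1 ≅ Z^2,  H_2 ≅ Z.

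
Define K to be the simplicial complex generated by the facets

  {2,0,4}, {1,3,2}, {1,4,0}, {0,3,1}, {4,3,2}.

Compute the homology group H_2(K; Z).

H_2 = 0.

We work with the vertex ordering 0 < 1 < 2 < 3 < 4. The simplices of K, each written with vertices in increasing order, are:

  0-simplices (5): [0], [1], [2], [3], [4]
  1-simplices (10): [0,1], [0,2], [0,3], [0,4], [1,2], [1,3], [1,4], [2,3], [2,4], [3,4]
  2-simplices (5): [0,1,3], [0,1,4], [0,2,4], [1,2,3], [2,3,4]

Hence C_0 ≅ Z^5, C_1 ≅ Z^10, C_2 ≅ Z^5.

The boundary map ∂_1: C_1 → C_0 sends each edge [p,q] (with p < q) to q − p. For instance
  ∂[3,4] = [4] − [3].
The resulting 5×10 matrix has rank 4, and its Smith normal form has invariant factors (1,1,1,1).

The boundary map ∂_2: C_2 → C_1 sends each 2-simplex [p,q,r] to [q,r] − [p,r] + [p,q]. For instance
  ∂[2,3,4] = [3,4] − [2,4] + [2,3],
  ∂[1,2,3] = [2,3] − [1,3] + [1,2].
This gives a 10×5 integer matrix of rank 5; reducing to Smith normal form yields diagonal entries (1,1,1,1,1).

Now H_k = ker ∂_k / im ∂_{k+1}, so:

  H_2: rank ker ∂_2 − rank ∂_3 = (5 − 5) − 0 = 0, and there is no ∂_3, so H_2 ≅ 0.

(K is a triangulation of the Möbius band.)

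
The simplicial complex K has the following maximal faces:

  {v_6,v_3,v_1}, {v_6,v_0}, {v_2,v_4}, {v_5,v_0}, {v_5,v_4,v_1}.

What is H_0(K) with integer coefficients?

K has 7 vertices, 9 edges, 2 triangles.
rank ∂_0 = 0, rank ∂_1 = 6 ⇒ b_0 = 7 − 0 − 6 = 1; all invariant factors of ∂_1 are 1 so no torsion. So H_0 ≅ Z.

H_0 ≅ Z.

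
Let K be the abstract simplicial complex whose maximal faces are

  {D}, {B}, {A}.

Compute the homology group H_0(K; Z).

Fix the vertex order A < B < D and write every simplex with vertices in increasing order. Then dim K = 0 and the simplices of K are:

  0-simplices (3): A, B, D

so the chain groups are C_0 ≅ Z^3.

Computing H_k = (kernel of ∂_k) / (image of ∂_{k+1}):

  H_0: rank C_0 − rank ∂_1 = 3 − 0 = 3, and there is no ∂_1, so H_0 = Z^3.

(K is a triangulation of a set of 3 points.)

H_0 = Z^3.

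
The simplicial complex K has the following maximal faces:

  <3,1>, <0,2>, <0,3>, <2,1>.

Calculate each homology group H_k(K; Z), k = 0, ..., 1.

H_0 = Z,  H_1 = Z.

Fix the vertex order 0 < 1 < 2 < 3 and write every simplex with vertices in increasing order. Then dim K = 1 and the simplices of K are:

  0-simplices (4): [0], [1], [2], [3]
  1-simplices (4): [0,2], [0,3], [1,2], [1,3]

so the chain groups are C_0 ≅ Z^4, C_1 ≅ Z^4.

Boundary ∂_1: C_1 → C_0 sends each edge [p,q] (with p < q) to q − p. For instance
  ∂[1,3] = [3] − [1].
The 4×4 boundary matrix has rank 3 and Smith normal form diag(1,1,1).

Now H_k = ker ∂_k / im ∂_{k+1}, so:

  H_0: rank C_0 − rank ∂_1 = 4 − 3 = 1, and the invariant factors of ∂_1 are all 1, so H_0 = Z.
  H_1: rank ker ∂_1 − rank ∂_2 = (4 − 3) − 0 = 1, and there is no ∂_2, so H_1 = Z.

(K is a triangulation of the circle S^1.)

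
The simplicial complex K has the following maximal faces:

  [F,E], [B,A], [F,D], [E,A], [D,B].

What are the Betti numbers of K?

b_0 = 1, b_1 = 1.

Order the vertices as A < B < D < E < F. Listing each simplex with vertices in this order, K has dimension 1 with simplices:

  0-simplices (5): A, B, D, E, F
  1-simplices (5): AB, AE, BD, DF, EF

Hence C_0 ≅ Z^5, C_1 ≅ Z^5.

Boundary ∂_1: C_1 → C_0 is given by ∂[p,q] = [q] − [p]. For instance
  ∂BD = D − B.
The 5×5 boundary matrix has rank 4 and Smith normal form diag(1,1,1,1).

From H_k ≅ ker(∂_k) / im(∂_{k+1}) we obtain:

  H_0: rank C_0 − rank ∂_1 = 5 − 4 = 1, and the invariant factors of ∂_1 are all 1, so H_0 = Z.
  H_1: rank ker ∂_1 − rank ∂_2 = (5 − 4) − 0 = 1, and there is no ∂_2, so H_1 = Z.

As a check, the Euler characteristic is 5 − 5 = 0, which agrees with 1 − 1 = 0.

Hence the Betti numbers are b_0 = 1, b_1 = 1.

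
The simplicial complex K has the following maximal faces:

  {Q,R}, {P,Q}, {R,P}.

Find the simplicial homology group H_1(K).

H_1 = Z.

Order the vertices as P < Q < R. Listing each simplex with vertices in this order, K has dimension 1 with simplices:

  0-simplices (3): P, Q, R
  1-simplices (3): PQ, PR, QR

Hence C_0 ≅ Z^3, C_1 ≅ Z^3.

The boundary map ∂_1: C_1 → C_0 sends each edge [p,q] (with p < q) to q − p. For instance
  ∂QR = R − Q.
The 3×3 boundary matrix has rank 2 and Smith normal form diag(1,1).

Reading off H_k = ker ∂_k / im ∂_{k+1}:

  H_1: rank ker ∂_1 − rank ∂_2 = (3 − 2) − 0 = 1, and there is no ∂_2, so H_1 ≅ Z.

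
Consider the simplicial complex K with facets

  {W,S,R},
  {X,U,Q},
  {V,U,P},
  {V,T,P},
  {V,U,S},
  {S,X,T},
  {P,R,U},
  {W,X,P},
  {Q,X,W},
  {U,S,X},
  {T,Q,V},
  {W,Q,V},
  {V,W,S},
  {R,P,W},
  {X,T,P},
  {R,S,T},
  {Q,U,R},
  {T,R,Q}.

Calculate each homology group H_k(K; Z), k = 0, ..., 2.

Order the vertices as P < Q < R < S < T < U < V < W < X. Listing each simplex with vertices in this order, K has dimension 2 with simplices:

  0-simplices (9): P, Q, R, S, T, U, V, W, X
  1-simplices (27): PR, PT, PU, PV, PW, PX, QR, QT, QU, QV, QW, QX, RS, RT, RU, RW, ST, SU, SV, SW, SX, TV, TX, UV, UX, VW, WX
  2-simplices (18): PRU, PRW, PTV, PTX, PUV, PWX, QRT, QRU, QTV, QUX, QVW, QWX, RST, RSW, STX, SUV, SUX, SVW

giving chain groups C_0 ≅ Z^9, C_1 ≅ Z^27, C_2 ≅ Z^18.

Boundary ∂_1: C_1 → C_0 maps an edge to its endpoints' difference, ∂[p,q] = q − p. For instance
  ∂PT = T − P.
As a 9×27 matrix over Z this has rank 8, with invariant factors (1,1,1,1,1,1,1,1).

Boundary ∂_2: C_2 → C_1 maps a triangle to the signed sum of its edges. For instance
  ∂SVW = VW − SW + SV,
  ∂PWX = WX − PX + PW.
The resulting 27×18 matrix has rank 17, and its Smith normal form has invariant factors (1,1,1,1,1,1,1,1,1,1,1,1,1,1,1,1,1).

Now H_k = ker ∂_k / im ∂_{k+1}, so:

  H_0: rank C_0 − rank ∂_1 = 9 − 8 = 1, and the invariant factors of ∂_1 are all 1, so H_0 = Z.
  H_1: rank ker ∂_1 − rank ∂_2 = (27 − 8) − 17 = 2, and the invariant factors of ∂_2 are all 1, so H_1 = Z^2.
  H_2: rank ker ∂_2 − rank ∂_3 = (18 − 17) − 0 = 1, and there is no ∂_3, so H_2 = Z.

As a check, the Euler characteristic is 9 − 27 + 18 = 0, which agrees with 1 − 2 + 1 = 0.
(K is a triangulation of the torus T^2.)

H_0 = Z,  H_1 = Z^2,  H_2 = Z.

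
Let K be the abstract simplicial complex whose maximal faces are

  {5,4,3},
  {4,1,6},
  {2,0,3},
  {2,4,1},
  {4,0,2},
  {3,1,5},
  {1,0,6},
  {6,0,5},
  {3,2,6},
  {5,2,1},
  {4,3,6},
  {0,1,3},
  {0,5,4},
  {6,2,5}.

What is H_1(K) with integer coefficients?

H_1 = Z^2.

Order the vertices as 0 < 1 < 2 < 3 < 4 < 5 < 6. Listing each simplex with vertices in this order, K has dimension 2 with simplices:

  0-simplices (7): [0], [1], [2], [3], [4], [5], [6]
  1-simplices (21): [0,1], [0,2], [0,3], [0,4], [0,5], [0,6], [1,2], [1,3], [1,4], [1,5], [1,6], [2,3], [2,4], [2,5], [2,6], [3,4], [3,5], [3,6], [4,5], [4,6], [5,6]
  2-simplices (14): [0,1,3], [0,1,6], [0,2,3], [0,2,4], [0,4,5], [0,5,6], [1,2,4], [1,2,5], [1,3,5], [1,4,6], [2,3,6], [2,5,6], [3,4,5], [3,4,6]

so the chain groups are C_0 ≅ Z^7, C_1 ≅ Z^21, C_2 ≅ Z^14.

The boundary map ∂_1: C_1 → C_0 maps an edge to its endpoints' difference, ∂[p,q] = q − p.
This gives a 7×21 integer matrix of rank 6; reducing to Smith normal form yields diagonal entries (1,1,1,1,1,1).

∂_2: C_2 → C_1 maps a triangle to the signed sum of its edges. For instance
  ∂[0,2,4] = [2,4] − [0,4] + [0,2],
  ∂[0,5,6] = [5,6] − [0,6] + [0,5].
The 21×14 boundary matrix has rank 13 and Smith normal form diag(1,1,1,1,1,1,1,1,1,1,1,1,1).

From H_k ≅ ker(∂_k) / im(∂_{k+1}) we obtain:

  H_1: rank ker ∂_1 − rank ∂_2 = (21 − 6) − 13 = 2, and the invariant factors of ∂_2 are all 1, so H_1 ≅ Z^2.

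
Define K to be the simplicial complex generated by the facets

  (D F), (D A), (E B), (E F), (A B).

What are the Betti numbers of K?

b_0 = 1, b_1 = 1.

Order the vertices as A < B < D < E < F. Listing each simplex with vertices in this order, K has dimension 1 with simplices:

  0-simplices (5): A, B, D, E, F
  1-simplices (5): AB, AD, BE, DF, EF

Hence C_0 ≅ Z^5, C_1 ≅ Z^5.

Boundary ∂_1: C_1 → C_0 maps an edge to its endpoints' difference, ∂[p,q] = q − p.
This gives a 5×5 integer matrix of rank 4; reducing to Smith normal form yields diagonal entries (1,1,1,1).

Computing H_k = (kernel of ∂_k) / (image of ∂_{k+1}):

  H_0: rank C_0 − rank ∂_1 = 5 − 4 = 1, and the invariant factors of ∂_1 are all 1, so H_0 ≅ Z.
  H_1: rank ker ∂_1 − rank ∂_2 = (5 − 4) − 0 = 1, and there is no ∂_2, so H_1 ≅ Z.

Hence the Betti numbers are b_0 = 1, b_1 = 1.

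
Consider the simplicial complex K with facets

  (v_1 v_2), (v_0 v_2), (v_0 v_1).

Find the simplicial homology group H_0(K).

H_0 = Z.

Fix the vertex order v_0 < v_1 < v_2 and write every simplex with vertices in increasing order. Then dim K = 1 and the simplices of K are:

  0-simplices (3): [v_0], [v_1], [v_2]
  1-simplices (3): [v_0,v_1], [v_0,v_2], [v_1,v_2]

giving chain groups C_0 ≅ Z^3, C_1 ≅ Z^3.

The boundary map ∂_1: C_1 → C_0 maps an edge to its endpoints' difference, ∂[p,q] = q − p.
The resulting 3×3 matrix has rank 2, and its Smith normal form has invariant factors (1,1).

Computing H_k = (kernel of ∂_k) / (image of ∂_{k+1}):

  H_0: rank C_0 − rank ∂_1 = 3 − 2 = 1, and the invariant factors of ∂_1 are all 1, so H_0 = Z.

(K is a triangulation of the circle S^1.)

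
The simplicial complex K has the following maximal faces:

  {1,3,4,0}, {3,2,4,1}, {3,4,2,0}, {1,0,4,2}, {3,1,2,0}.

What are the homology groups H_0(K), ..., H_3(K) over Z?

Order the vertices as 0 < 1 < 2 < 3 < 4. Listing each simplex with vertices in this order, K has dimension 3 with simplices:

  0-simplices (5): [0], [1], [2], [3], [4]
  1-simplices (10): [0,1], [0,2], [0,3], [0,4], [1,2], [1,3], [1,4], [2,3], [2,4], [3,4]
  2-simplices (10): [0,1,2], [0,1,3], [0,1,4], [0,2,3], [0,2,4], [0,3,4], [1,2,3], [1,2,4], [1,3,4], [2,3,4]
  3-simplices (5): [0,1,2,3], [0,1,2,4], [0,1,3,4], [0,2,3,4], [1,2,3,4]

so the chain groups are C_0 ≅ Z^5, C_1 ≅ Z^10, C_2 ≅ Z^10, C_3 ≅ Z^5.

∂_1: C_1 → C_0 is given by ∂[p,q] = [q] − [p].
This gives a 5×10 integer matrix of rank 4; reducing to Smith normal form yields diagonal entries (1,1,1,1).

Boundary ∂_2: C_2 → C_1 acts by ∂[p,q,r] = [q,r] − [p,r] + [p,q]. For instance
  ∂[0,1,2] = [1,2] − [0,2] + [0,1],
  ∂[0,2,3] = [2,3] − [0,3] + [0,2].
This gives a 10×10 integer matrix of rank 6; reducing to Smith normal form yields diagonal entries (1,1,1,1,1,1).

Boundary ∂_3: C_3 → C_2 sends each 3-simplex σ to the alternating sum Σ_i (−1)^i (σ with its i-th vertex removed). For instance
  ∂[0,1,2,4] = [1,2,4] − [0,2,4] + [0,1,4] − [0,1,2],
  ∂[1,2,3,4] = [2,3,4] − [1,3,4] + [1,2,4] − [1,2,3].
The 10×5 boundary matrix has rank 4 and Smith normal form diag(1,1,1,1).

From H_k ≅ ker(∂_k) / im(∂_{k+1}) we obtain:

  H_0: rank C_0 − rank ∂_1 = 5 − 4 = 1, and the invariant factors of ∂_1 are all 1, so H_0 ≅ Z.
  H_1: rank ker ∂_1 − rank ∂_2 = (10 − 4) − 6 = 0, and the invariant factors of ∂_2 are all 1, so H_1 ≅ 0.
  H_2: rank ker ∂_2 − rank ∂_3 = (10 − 6) − 4 = 0, and the invariant factors of ∂_3 are all 1, so H_2 ≅ 0.
  H_3: rank ker ∂_3 − rank ∂_4 = (5 − 4) − 0 = 1, and there is no ∂_4, so H_3 ≅ Z.

(K is a triangulation of the 3-sphere S^3.)

H_0 = Z,  H_1 = 0,  H_2 = 0,  H_3 = Z.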